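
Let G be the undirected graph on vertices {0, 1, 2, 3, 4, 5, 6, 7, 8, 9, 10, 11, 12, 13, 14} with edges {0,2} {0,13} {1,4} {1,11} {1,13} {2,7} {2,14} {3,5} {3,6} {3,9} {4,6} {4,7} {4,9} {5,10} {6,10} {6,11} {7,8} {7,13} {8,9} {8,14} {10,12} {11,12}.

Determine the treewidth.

A width-3 tree decomposition is:
Bags: B1 = {3, 5, 10, 12}  B2 = {3, 6, 10, 12}  B3 = {3, 6, 11, 12}  B4 = {3, 6, 9, 11}  B5 = {4, 6, 9, 11}  B6 = {1, 4, 9, 11}  B7 = {1, 4, 8, 9}  B8 = {1, 4, 7, 8}  B9 = {1, 7, 8, 13}  B10 = {7, 8, 13, 14}  B11 = {2, 7, 13, 14}  B12 = {0, 2, 13, 14}
Tree: B1–B2, B2–B3, B3–B4, B4–B5, B5–B6, B6–B7, B7–B8, B8–B9, B9–B10, B10–B11, B11–B12
Each bag holds 4 vertices, so the decomposition has width 3, which upper-bounds the treewidth. For the lower bound: the 4 vertex sets {5,10,12}, {3}, {6}, {1,4,9,11} are disjoint, each induces a connected subgraph, and every pair is joined by at least one edge of G. Contracting each set to a single vertex therefore yields K_{4} as a minor, and since treewidth is minor-monotone, tw(G) ≥ tw(K_{4}) = 3. The upper and lower bounds meet at 3, so that is the treewidth.

3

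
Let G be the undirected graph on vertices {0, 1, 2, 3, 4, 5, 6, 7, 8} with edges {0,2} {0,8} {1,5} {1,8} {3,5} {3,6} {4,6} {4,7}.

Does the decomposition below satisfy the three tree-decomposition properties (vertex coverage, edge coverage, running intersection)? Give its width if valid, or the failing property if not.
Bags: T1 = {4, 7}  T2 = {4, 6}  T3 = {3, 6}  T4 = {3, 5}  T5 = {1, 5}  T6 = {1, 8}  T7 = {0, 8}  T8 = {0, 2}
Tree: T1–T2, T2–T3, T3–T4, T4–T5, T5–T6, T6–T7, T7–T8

Yes; width 1.

Checking the three conditions: (i) the bags cover all of {0, 1, 2, 3, 4, 5, 6, 7, 8}; (ii) for each edge, some bag contains both endpoints; (iii) the bags containing any fixed vertex form a subtree. All hold, so the decomposition is valid with width 2 − 1 = 1.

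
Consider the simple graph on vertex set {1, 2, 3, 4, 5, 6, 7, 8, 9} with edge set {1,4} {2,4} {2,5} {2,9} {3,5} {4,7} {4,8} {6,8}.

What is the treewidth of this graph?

A width-1 tree decomposition is:
Bags: B1 = {2, 4}  B2 = {2, 9}  B3 = {2, 5}  B4 = {1, 4}  B5 = {4, 8}  B6 = {3, 5}  B7 = {4, 7}  B8 = {6, 8}
Tree: B1–B2, B1–B3, B1–B4, B1–B5, B3–B6, B1–B7, B5–B8
Every bag has size at most 2, so the width is 2 − 1 = 1 and tw(G) ≤ 1. Any graph with an edge has treewidth ≥ 1, and G has the edge 2–4. Combining the bounds, tw(G) = 1.

1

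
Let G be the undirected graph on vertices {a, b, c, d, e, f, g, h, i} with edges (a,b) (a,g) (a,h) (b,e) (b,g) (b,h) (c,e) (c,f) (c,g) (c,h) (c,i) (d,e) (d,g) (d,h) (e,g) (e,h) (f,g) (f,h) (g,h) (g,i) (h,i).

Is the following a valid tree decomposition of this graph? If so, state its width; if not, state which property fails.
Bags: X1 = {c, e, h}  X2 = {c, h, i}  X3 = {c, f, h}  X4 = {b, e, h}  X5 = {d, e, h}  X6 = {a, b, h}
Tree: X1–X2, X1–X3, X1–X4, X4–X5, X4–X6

A tree decomposition must satisfy three properties: every vertex lies in some bag; for every edge, both endpoints lie together in some bag; and for every vertex, the bags containing it form a connected subtree. Here vertex g appears in no bag, so the decomposition is invalid.

No — vertex g appears in no bag.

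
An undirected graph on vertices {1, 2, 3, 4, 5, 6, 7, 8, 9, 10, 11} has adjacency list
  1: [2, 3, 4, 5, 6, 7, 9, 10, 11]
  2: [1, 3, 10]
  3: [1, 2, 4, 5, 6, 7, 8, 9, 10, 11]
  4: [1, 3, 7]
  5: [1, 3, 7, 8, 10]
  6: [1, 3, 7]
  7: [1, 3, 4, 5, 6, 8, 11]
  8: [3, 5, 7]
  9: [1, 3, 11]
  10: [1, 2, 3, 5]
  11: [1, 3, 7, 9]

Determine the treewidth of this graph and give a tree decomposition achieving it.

Treewidth 3.
One optimal decomposition is:
Bags: B1 = {1, 3, 7, 11}  B2 = {1, 3, 5, 7}  B3 = {3, 5, 7, 8}  B4 = {1, 3, 9, 11}  B5 = {1, 3, 4, 7}  B6 = {1, 3, 6, 7}  B7 = {1, 3, 5, 10}  B8 = {1, 2, 3, 10}
Tree: B1–B2, B2–B3, B1–B4, B1–B5, B5–B6, B2–B7, B7–B8

Each bag holds 4 vertices, so the decomposition has width 3, which upper-bounds the treewidth. For the lower bound, the 4 vertices {3, 5, 7, 8} are pairwise adjacent, and any tree decomposition puts a clique entirely inside one bag — forcing width ≥ 3. Therefore the treewidth is 3.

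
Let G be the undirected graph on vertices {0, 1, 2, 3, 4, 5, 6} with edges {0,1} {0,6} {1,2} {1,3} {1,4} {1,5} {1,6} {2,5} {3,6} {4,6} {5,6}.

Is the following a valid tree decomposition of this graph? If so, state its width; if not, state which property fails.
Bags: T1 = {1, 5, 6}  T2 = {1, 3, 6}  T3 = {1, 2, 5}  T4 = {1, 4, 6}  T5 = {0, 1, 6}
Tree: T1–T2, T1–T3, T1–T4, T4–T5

Checking the three conditions: (i) the bags cover all of {0, 1, 2, 3, 4, 5, 6}; (ii) for each edge, some bag contains both endpoints; (iii) the bags containing any fixed vertex form a subtree. All hold, so the decomposition is valid with width 3 − 1 = 2.

Yes; width 2.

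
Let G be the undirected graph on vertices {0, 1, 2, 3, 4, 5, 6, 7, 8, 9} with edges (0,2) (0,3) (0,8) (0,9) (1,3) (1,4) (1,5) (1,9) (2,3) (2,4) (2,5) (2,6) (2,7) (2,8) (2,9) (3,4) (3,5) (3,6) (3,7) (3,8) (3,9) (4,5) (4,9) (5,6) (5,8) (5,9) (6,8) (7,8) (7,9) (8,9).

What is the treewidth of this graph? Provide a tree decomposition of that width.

The largest bag has 5 vertices, giving width 4; this decomposition certifies tw(G) ≤ 4. On the other hand G contains the 5-clique {1, 3, 4, 5, 9}. A clique must lie in a single bag of any decomposition, so no decomposition can have width below 4. Therefore the treewidth is 4.

Treewidth 4.
One optimal decomposition is:
Bags: B1 = {0, 2, 3, 8, 9}  B2 = {2, 3, 5, 8, 9}  B3 = {2, 3, 4, 5, 9}  B4 = {1, 3, 4, 5, 9}  B5 = {2, 3, 7, 8, 9}  B6 = {2, 3, 5, 6, 8}
Tree: B1–B2, B2–B3, B3–B4, B1–B5, B2–B6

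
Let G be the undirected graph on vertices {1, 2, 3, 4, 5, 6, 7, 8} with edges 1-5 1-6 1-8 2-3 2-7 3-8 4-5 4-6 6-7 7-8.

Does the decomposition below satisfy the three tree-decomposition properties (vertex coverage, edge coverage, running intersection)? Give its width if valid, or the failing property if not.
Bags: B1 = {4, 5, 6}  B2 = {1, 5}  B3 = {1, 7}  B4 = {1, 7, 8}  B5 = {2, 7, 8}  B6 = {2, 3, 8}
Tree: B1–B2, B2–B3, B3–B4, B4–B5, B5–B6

No — edge (6,1) lies in no bag.

A tree decomposition must satisfy three properties: every vertex lies in some bag; for every edge, both endpoints lie together in some bag; and for every vertex, the bags containing it form a connected subtree. Here edge (6,1) lies in no bag, so the decomposition is invalid.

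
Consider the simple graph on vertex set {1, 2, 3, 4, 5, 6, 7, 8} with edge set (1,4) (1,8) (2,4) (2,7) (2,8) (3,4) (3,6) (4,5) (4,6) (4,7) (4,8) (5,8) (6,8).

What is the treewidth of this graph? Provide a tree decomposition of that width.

Treewidth 2.
Bags: B1 = {2, 4, 8}  B2 = {2, 4, 7}  B3 = {4, 6, 8}  B4 = {3, 4, 6}  B5 = {4, 5, 8}  B6 = {1, 4, 8}
Tree: B1–B2, B1–B3, B3–B4, B3–B5, B3–B6

Every bag has size at most 3, so the width is 3 − 1 = 2 and tw(G) ≤ 2. On the other hand G contains the 3-clique {1, 4, 8}. A clique must lie in a single bag of any decomposition, so no decomposition can have width below 2. Therefore the treewidth is 2.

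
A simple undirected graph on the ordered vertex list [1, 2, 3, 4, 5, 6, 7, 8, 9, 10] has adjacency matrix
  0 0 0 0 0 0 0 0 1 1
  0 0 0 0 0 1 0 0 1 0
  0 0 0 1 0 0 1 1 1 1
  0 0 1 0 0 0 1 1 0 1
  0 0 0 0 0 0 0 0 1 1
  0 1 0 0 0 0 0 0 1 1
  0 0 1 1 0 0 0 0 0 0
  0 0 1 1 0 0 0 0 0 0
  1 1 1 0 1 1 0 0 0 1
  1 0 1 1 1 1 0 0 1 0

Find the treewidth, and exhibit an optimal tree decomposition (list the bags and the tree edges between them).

Every bag has size at most 3, so the width is 3 − 1 = 2 and tw(G) ≤ 2. On the other hand G contains the 3-clique {3, 4, 8}. A clique must lie in a single bag of any decomposition, so no decomposition can have width below 2. Hence tw(G) = 2 exactly.

Treewidth 2.
One optimal decomposition is:
Bags: B1 = {3, 9, 10}  B2 = {3, 4, 10}  B3 = {5, 9, 10}  B4 = {6, 9, 10}  B5 = {1, 9, 10}  B6 = {3, 4, 8}  B7 = {2, 6, 9}  B8 = {3, 4, 7}
Tree: B1–B2, B1–B3, B1–B4, B1–B5, B2–B6, B4–B7, B2–B8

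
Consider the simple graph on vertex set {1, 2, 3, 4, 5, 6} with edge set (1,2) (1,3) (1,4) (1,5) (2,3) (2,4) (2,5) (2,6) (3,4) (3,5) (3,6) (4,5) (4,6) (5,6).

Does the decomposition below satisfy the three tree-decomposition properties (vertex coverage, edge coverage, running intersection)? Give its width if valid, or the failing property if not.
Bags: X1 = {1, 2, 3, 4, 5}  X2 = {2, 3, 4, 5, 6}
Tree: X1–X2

Yes; width 4.

Every vertex of G appears in some bag (union = {1, 2, 3, 4, 5, 6}); every edge is covered by a bag; and for each vertex v the set of bags containing v is connected in the bag tree. The decomposition is therefore valid. The largest bag has 5 vertices, so the width is 4.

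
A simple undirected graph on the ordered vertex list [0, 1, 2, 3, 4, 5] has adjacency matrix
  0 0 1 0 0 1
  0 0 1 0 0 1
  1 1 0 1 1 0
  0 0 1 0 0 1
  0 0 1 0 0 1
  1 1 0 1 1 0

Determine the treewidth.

A width-2 tree decomposition is:
Bags: B1 = {2, 3, 5}  B2 = {2, 4, 5}  B3 = {0, 2, 5}  B4 = {1, 2, 5}
Tree: B1–B2, B2–B3, B3–B4
The largest bag has 3 vertices, giving width 2; this decomposition certifies tw(G) ≤ 2. The edges 3–2–4–5–3 form a cycle, so G is not a tree and its treewidth is at least 2. Combining the bounds, tw(G) = 2.

2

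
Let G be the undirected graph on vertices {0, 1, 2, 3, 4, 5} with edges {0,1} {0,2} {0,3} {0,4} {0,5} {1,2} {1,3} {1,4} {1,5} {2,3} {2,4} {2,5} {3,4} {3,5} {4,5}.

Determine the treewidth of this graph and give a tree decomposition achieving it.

With just one bag of size 6, the width is 6 − 1 = 5, so tw(G) ≤ 5. On the other hand G contains the 6-clique {0, 1, 2, 3, 4, 5}. A clique must lie in a single bag of any decomposition, so no decomposition can have width below 5. The upper and lower bounds meet at 5, so that is the treewidth.

Treewidth 5.
Bags: B1 = {0, 1, 2, 3, 4, 5}
Tree: (single bag)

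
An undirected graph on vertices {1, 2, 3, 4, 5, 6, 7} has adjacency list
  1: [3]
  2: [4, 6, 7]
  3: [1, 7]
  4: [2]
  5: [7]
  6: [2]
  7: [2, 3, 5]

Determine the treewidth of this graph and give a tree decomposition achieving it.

Every bag has size at most 2, so the width is 2 − 1 = 1 and tw(G) ≤ 1. Any graph with an edge has treewidth ≥ 1, and G has the edge 2–7. Hence tw(G) = 1 exactly.

Treewidth 1.
One such decomposition:
Bags: B1 = {2, 7}  B2 = {2, 6}  B3 = {2, 4}  B4 = {5, 7}  B5 = {3, 7}  B6 = {1, 3}
Tree: B1–B2, B2–B3, B1–B4, B4–B5, B5–B6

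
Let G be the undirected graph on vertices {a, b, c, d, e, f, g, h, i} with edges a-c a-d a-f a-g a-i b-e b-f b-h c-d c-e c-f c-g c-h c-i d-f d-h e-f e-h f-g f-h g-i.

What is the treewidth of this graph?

3

A width-3 tree decomposition is:
Bags: B1 = {a, c, d, f}  B2 = {c, d, f, h}  B3 = {c, e, f, h}  B4 = {a, c, f, g}  B5 = {a, c, g, i}  B6 = {b, e, f, h}
Tree: B1–B2, B2–B3, B1–B4, B4–B5, B3–B6
The largest bag has 4 vertices, giving width 3; this decomposition certifies tw(G) ≤ 3. Conversely, {c, d, f, h} is a clique of size 4, and the vertices of any clique must share a bag in every tree decomposition; so some bag has ≥ 4 vertices and tw(G) ≥ 3. Combining the bounds, tw(G) = 3.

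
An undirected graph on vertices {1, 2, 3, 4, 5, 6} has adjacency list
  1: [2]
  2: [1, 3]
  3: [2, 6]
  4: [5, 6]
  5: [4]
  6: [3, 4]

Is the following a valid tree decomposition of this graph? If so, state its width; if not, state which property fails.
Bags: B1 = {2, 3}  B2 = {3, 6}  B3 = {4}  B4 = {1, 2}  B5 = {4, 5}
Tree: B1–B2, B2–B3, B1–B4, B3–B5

No — edge (6,4) lies in no bag.

A tree decomposition must satisfy three properties: every vertex lies in some bag; for every edge, both endpoints lie together in some bag; and for every vertex, the bags containing it form a connected subtree. Here edge (6,4) lies in no bag, so the decomposition is invalid.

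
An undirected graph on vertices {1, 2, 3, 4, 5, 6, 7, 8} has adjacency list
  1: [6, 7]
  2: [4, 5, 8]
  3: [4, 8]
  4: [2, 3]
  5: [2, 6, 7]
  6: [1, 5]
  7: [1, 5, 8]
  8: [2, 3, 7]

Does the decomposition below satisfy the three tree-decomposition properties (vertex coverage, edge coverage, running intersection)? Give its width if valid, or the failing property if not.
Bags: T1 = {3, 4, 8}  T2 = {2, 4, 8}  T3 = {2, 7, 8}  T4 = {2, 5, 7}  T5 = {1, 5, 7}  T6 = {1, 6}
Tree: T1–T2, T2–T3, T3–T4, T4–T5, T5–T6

A tree decomposition must satisfy three properties: every vertex lies in some bag; for every edge, both endpoints lie together in some bag; and for every vertex, the bags containing it form a connected subtree. Here edge (5,6) lies in no bag, so the decomposition is invalid.

No — edge (5,6) lies in no bag.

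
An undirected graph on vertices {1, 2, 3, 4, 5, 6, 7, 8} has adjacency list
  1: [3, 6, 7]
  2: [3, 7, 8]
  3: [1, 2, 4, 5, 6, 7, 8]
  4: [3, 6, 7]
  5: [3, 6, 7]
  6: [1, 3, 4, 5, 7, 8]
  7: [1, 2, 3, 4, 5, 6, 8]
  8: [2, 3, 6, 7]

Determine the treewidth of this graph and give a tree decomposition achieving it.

The largest bag has 4 vertices, giving width 3; this decomposition certifies tw(G) ≤ 3. For the lower bound, the 4 vertices {2, 3, 7, 8} are pairwise adjacent, and any tree decomposition puts a clique entirely inside one bag — forcing width ≥ 3. Combining the bounds, tw(G) = 3.

Treewidth 3.
One such decomposition:
Bags: B1 = {3, 5, 6, 7}  B2 = {1, 3, 6, 7}  B3 = {3, 6, 7, 8}  B4 = {3, 4, 6, 7}  B5 = {2, 3, 7, 8}
Tree: B1–B2, B1–B3, B3–B4, B3–B5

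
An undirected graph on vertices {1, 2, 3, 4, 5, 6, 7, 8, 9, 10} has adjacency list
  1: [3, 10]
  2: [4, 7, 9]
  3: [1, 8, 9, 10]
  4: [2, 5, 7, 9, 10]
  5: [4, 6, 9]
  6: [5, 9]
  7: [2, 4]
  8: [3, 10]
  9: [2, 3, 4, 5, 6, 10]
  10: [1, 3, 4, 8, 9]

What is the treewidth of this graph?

A width-2 tree decomposition is:
Bags: B1 = {5, 6, 9}  B2 = {4, 5, 9}  B3 = {4, 9, 10}  B4 = {2, 4, 9}  B5 = {2, 4, 7}  B6 = {3, 9, 10}  B7 = {1, 3, 10}  B8 = {3, 8, 10}
Tree: B1–B2, B2–B3, B3–B4, B4–B5, B3–B6, B6–B7, B6–B8
The largest bag has 3 vertices, giving width 2; this decomposition certifies tw(G) ≤ 2. Conversely, {3, 8, 10} is a clique of size 3, and the vertices of any clique must share a bag in every tree decomposition; so some bag has ≥ 3 vertices and tw(G) ≥ 2. Combining the bounds, tw(G) = 2.

2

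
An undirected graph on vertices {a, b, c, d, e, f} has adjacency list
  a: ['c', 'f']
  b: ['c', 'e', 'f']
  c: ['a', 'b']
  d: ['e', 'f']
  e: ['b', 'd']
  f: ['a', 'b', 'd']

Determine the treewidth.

2

A width-2 tree decomposition is:
Bags: B1 = {b, d, e}  B2 = {b, d, f}  B3 = {b, c, f}  B4 = {a, c, f}
Tree: B1–B2, B2–B3, B3–B4
Each bag holds 3 vertices, so the decomposition has width 2, which upper-bounds the treewidth. For the lower bound, G contains the cycle e–d–f–b–e, so G is not a forest; only forests have treewidth ≤ 1, hence tw(G) ≥ 2. Combining the bounds, tw(G) = 2.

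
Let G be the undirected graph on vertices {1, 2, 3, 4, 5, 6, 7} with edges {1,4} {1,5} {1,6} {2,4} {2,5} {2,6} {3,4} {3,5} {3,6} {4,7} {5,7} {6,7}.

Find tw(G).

A width-3 tree decomposition is:
Bags: B1 = {3, 4, 5, 6}  B2 = {2, 4, 5, 6}  B3 = {1, 4, 5, 6}  B4 = {4, 5, 6, 7}
Tree: B1–B2, B2–B3, B3–B4
Every bag has size at most 4, so the width is 4 − 1 = 3 and tw(G) ≤ 3. For the lower bound: the 4 vertex sets {3,5}, {2,4}, {6}, {1} are disjoint, each induces a connected subgraph, and every pair is joined by at least one edge of G. Contracting each set to a single vertex therefore yields K_{4} as a minor, and since treewidth is minor-monotone, tw(G) ≥ tw(K_{4}) = 3. Therefore the treewidth is 3.

3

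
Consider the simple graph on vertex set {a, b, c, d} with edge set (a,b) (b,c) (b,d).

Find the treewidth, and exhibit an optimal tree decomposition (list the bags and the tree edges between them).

Every bag has size at most 2, so the width is 2 − 1 = 1 and tw(G) ≤ 1. Any graph with an edge has treewidth ≥ 1, and G has the edge a–b. Combining the bounds, tw(G) = 1.

Treewidth 1.
One optimal decomposition is:
Bags: B1 = {a, b}  B2 = {b, d}  B3 = {b, c}
Tree: B1–B2, B1–B3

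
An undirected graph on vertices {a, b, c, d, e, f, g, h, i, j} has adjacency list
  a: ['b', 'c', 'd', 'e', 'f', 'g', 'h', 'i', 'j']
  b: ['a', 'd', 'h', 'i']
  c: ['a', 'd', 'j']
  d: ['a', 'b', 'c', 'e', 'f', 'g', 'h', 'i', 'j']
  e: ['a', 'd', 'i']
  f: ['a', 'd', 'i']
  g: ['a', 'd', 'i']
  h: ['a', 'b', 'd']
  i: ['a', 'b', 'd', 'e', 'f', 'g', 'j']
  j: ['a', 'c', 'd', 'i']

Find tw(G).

3

A width-3 tree decomposition is:
Bags: B1 = {a, b, d, h}  B2 = {a, b, d, i}  B3 = {a, d, f, i}  B4 = {a, d, e, i}  B5 = {a, d, i, j}  B6 = {a, c, d, j}  B7 = {a, d, g, i}
Tree: B1–B2, B2–B3, B3–B4, B3–B5, B5–B6, B4–B7
Each bag holds 4 vertices, so the decomposition has width 3, which upper-bounds the treewidth. Conversely, {a, b, d, h} is a clique of size 4, and the vertices of any clique must share a bag in every tree decomposition; so some bag has ≥ 4 vertices and tw(G) ≥ 3. The upper and lower bounds meet at 3, so that is the treewidth.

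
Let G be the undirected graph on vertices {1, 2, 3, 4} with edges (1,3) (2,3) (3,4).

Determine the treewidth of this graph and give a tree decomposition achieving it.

Treewidth 1.
Bags: B1 = {1, 3}  B2 = {3, 4}  B3 = {2, 3}
Tree: B1–B2, B2–B3

Every bag has size at most 2, so the width is 2 − 1 = 1 and tw(G) ≤ 1. Any graph with an edge has treewidth ≥ 1, and G has the edge 3–1. The upper and lower bounds meet at 1, so that is the treewidth.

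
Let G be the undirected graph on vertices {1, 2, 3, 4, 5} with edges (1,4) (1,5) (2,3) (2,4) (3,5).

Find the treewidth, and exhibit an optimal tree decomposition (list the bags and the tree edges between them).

Every bag has size at most 3, so the width is 3 − 1 = 2 and tw(G) ≤ 2. For the lower bound, G contains the cycle 2–4–1–5–3–2, so G is not a forest; only forests have treewidth ≤ 1, hence tw(G) ≥ 2. Hence tw(G) = 2 exactly.

Treewidth 2.
One optimal decomposition is:
Bags: B1 = {1, 2, 4}  B2 = {1, 2, 5}  B3 = {2, 3, 5}
Tree: B1–B2, B2–B3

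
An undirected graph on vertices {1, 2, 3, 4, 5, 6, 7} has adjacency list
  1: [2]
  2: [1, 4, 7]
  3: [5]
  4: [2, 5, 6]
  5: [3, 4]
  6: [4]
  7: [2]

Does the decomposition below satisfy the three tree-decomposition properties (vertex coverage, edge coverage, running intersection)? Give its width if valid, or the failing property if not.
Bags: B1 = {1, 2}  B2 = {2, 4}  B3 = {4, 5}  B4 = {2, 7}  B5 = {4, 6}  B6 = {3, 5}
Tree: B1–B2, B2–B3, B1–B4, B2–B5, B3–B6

Yes; width 1.

Every vertex of G appears in some bag (union = {1, 2, 3, 4, 5, 6, 7}); every edge is covered by a bag; and for each vertex v the set of bags containing v is connected in the bag tree. The decomposition is therefore valid. The largest bag has 2 vertices, so the width is 1.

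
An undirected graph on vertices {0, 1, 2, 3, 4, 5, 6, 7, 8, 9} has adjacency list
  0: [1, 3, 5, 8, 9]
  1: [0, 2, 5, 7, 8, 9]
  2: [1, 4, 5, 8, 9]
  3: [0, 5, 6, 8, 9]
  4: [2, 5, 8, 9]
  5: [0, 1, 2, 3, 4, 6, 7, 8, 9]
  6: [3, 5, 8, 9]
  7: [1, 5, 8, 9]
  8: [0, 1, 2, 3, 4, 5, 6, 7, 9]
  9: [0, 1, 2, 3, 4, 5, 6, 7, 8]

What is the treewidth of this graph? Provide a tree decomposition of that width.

Every bag has size at most 5, so the width is 5 − 1 = 4 and tw(G) ≤ 4. On the other hand G contains the 5-clique {0, 1, 5, 8, 9}. A clique must lie in a single bag of any decomposition, so no decomposition can have width below 4. Combining the bounds, tw(G) = 4.

Treewidth 4.
One such decomposition:
Bags: B1 = {1, 2, 5, 8, 9}  B2 = {1, 5, 7, 8, 9}  B3 = {2, 4, 5, 8, 9}  B4 = {0, 1, 5, 8, 9}  B5 = {0, 3, 5, 8, 9}  B6 = {3, 5, 6, 8, 9}
Tree: B1–B2, B1–B3, B2–B4, B4–B5, B5–B6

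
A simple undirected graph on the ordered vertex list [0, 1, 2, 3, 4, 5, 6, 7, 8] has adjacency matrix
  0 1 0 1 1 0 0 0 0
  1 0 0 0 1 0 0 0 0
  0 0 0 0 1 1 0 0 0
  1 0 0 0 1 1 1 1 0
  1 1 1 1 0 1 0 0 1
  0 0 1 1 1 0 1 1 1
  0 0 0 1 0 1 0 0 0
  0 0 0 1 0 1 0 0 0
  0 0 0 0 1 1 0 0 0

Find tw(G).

2

A width-2 tree decomposition is:
Bags: B1 = {3, 4, 5}  B2 = {4, 5, 8}  B3 = {2, 4, 5}  B4 = {0, 3, 4}  B5 = {3, 5, 6}  B6 = {3, 5, 7}  B7 = {0, 1, 4}
Tree: B1–B2, B2–B3, B1–B4, B1–B5, B5–B6, B4–B7
Every bag has size at most 3, so the width is 3 − 1 = 2 and tw(G) ≤ 2. On the other hand G contains the 3-clique {0, 1, 4}. A clique must lie in a single bag of any decomposition, so no decomposition can have width below 2. Therefore the treewidth is 2.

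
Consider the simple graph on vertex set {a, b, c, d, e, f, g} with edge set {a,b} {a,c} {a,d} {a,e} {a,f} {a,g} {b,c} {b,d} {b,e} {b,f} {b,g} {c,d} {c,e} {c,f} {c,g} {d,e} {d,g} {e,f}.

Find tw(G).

4

A width-4 tree decomposition is:
Bags: B1 = {a, b, c, d, g}  B2 = {a, b, c, d, e}  B3 = {a, b, c, e, f}
Tree: B1–B2, B2–B3
Every bag has size at most 5, so the width is 5 − 1 = 4 and tw(G) ≤ 4. On the other hand G contains the 5-clique {a, b, c, d, g}. A clique must lie in a single bag of any decomposition, so no decomposition can have width below 4. Therefore the treewidth is 4.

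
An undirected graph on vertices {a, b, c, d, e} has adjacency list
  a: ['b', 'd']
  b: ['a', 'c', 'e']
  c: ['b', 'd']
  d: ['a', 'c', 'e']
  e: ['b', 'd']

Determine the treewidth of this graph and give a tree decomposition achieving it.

Treewidth 2.
One optimal decomposition is:
Bags: B1 = {b, c, d}  B2 = {b, d, e}  B3 = {a, b, d}
Tree: B1–B2, B2–B3

Every bag has size at most 3, so the width is 3 − 1 = 2 and tw(G) ≤ 2. For the lower bound, G contains the cycle c–b–e–d–c, so G is not a forest; only forests have treewidth ≤ 1, hence tw(G) ≥ 2. Hence tw(G) = 2 exactly.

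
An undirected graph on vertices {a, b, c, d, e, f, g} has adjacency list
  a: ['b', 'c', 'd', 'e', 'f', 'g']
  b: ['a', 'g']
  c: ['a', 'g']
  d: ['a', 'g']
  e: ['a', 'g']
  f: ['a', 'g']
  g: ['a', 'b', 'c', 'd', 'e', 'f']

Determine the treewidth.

A width-2 tree decomposition is:
Bags: B1 = {a, f, g}  B2 = {a, e, g}  B3 = {a, d, g}  B4 = {a, b, g}  B5 = {a, c, g}
Tree: B1–B2, B2–B3, B2–B4, B4–B5
The largest bag has 3 vertices, giving width 2; this decomposition certifies tw(G) ≤ 2. On the other hand G contains the 3-clique {a, d, g}. A clique must lie in a single bag of any decomposition, so no decomposition can have width below 2. Combining the bounds, tw(G) = 2.

2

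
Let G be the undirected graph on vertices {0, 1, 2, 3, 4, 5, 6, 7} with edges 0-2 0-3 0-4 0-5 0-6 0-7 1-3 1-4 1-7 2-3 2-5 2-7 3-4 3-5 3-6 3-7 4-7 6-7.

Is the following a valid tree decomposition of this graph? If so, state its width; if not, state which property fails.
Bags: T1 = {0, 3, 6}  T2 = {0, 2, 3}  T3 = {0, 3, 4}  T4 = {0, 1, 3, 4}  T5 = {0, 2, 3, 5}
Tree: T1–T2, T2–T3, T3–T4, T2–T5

No — vertex 7 appears in no bag.

A tree decomposition must satisfy three properties: every vertex lies in some bag; for every edge, both endpoints lie together in some bag; and for every vertex, the bags containing it form a connected subtree. Here vertex 7 appears in no bag, so the decomposition is invalid.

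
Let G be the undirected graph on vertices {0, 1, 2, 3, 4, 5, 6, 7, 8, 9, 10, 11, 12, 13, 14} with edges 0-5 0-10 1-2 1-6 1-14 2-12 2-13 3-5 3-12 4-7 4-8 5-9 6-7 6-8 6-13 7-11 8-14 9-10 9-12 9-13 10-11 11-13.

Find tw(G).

3

A width-3 tree decomposition is:
Bags: B1 = {4, 7, 8, 14}  B2 = {6, 7, 8, 14}  B3 = {1, 6, 7, 14}  B4 = {1, 6, 7, 11}  B5 = {1, 6, 11, 13}  B6 = {1, 2, 11, 13}  B7 = {2, 10, 11, 13}  B8 = {2, 9, 10, 13}  B9 = {2, 9, 10, 12}  B10 = {0, 9, 10, 12}  B11 = {0, 5, 9, 12}  B12 = {0, 3, 5, 12}
Tree: B1–B2, B2–B3, B3–B4, B4–B5, B5–B6, B6–B7, B7–B8, B8–B9, B9–B10, B10–B11, B11–B12
The largest bag has 4 vertices, giving width 3; this decomposition certifies tw(G) ≤ 3. For the lower bound: the 4 vertex sets {4,8,14}, {7}, {6}, {1,2,11,13} are disjoint, each induces a connected subgraph, and every pair is joined by at least one edge of G. Contracting each set to a single vertex therefore yields K_{4} as a minor, and since treewidth is minor-monotone, tw(G) ≥ tw(K_{4}) = 3. Therefore the treewidth is 3.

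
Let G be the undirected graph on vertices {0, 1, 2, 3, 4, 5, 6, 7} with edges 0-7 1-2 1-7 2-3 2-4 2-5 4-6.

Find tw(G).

A width-1 tree decomposition is:
Bags: B1 = {1, 7}  B2 = {1, 2}  B3 = {0, 7}  B4 = {2, 3}  B5 = {2, 4}  B6 = {2, 5}  B7 = {4, 6}
Tree: B1–B2, B1–B3, B2–B4, B4–B5, B5–B6, B5–B7
Every bag has size at most 2, so the width is 2 − 1 = 1 and tw(G) ≤ 1. Any graph with an edge has treewidth ≥ 1, and G has the edge 1–7. Combining the bounds, tw(G) = 1.

1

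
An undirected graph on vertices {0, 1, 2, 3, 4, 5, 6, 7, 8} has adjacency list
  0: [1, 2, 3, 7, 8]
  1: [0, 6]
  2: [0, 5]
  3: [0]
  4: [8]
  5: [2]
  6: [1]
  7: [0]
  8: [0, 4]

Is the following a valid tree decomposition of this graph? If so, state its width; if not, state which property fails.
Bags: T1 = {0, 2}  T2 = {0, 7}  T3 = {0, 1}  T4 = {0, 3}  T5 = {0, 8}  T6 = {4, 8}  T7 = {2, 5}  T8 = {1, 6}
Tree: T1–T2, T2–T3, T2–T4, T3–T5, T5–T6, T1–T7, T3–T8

Vertex coverage: the bags together contain {0, 1, 2, 3, 4, 5, 6, 7, 8}, the full vertex set. Edge coverage: each edge of G has both endpoints in at least one bag. Running intersection: for every vertex, the bags containing it form a connected subtree. All three properties hold, so this is a valid tree decomposition of width max|bag| − 1 = 1, and hence tw(G) ≤ 1.

Yes; width 1.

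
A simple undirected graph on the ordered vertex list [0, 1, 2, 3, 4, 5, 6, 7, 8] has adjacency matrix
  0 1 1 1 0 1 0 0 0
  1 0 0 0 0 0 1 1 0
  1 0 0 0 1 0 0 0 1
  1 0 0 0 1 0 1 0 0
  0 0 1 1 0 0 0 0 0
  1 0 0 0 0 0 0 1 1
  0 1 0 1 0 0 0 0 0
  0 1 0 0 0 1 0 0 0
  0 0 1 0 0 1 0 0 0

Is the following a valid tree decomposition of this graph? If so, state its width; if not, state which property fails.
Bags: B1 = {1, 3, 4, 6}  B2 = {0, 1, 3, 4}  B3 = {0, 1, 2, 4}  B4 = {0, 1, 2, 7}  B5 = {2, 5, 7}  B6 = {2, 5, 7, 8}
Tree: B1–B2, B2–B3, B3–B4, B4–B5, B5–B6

A tree decomposition must satisfy three properties: every vertex lies in some bag; for every edge, both endpoints lie together in some bag; and for every vertex, the bags containing it form a connected subtree. Here edge (0,5) lies in no bag, so the decomposition is invalid.

No — edge (0,5) lies in no bag.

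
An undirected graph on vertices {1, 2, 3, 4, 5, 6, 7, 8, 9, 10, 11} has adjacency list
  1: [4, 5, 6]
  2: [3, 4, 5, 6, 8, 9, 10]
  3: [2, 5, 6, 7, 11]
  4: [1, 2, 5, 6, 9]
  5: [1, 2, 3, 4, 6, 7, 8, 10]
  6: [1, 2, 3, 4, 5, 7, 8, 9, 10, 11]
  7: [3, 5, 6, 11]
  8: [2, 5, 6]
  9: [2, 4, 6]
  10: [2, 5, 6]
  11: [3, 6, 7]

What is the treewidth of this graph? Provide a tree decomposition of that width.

Treewidth 3.
One optimal decomposition is:
Bags: B1 = {2, 5, 6, 10}  B2 = {2, 5, 6, 8}  B3 = {2, 4, 5, 6}  B4 = {1, 4, 5, 6}  B5 = {2, 3, 5, 6}  B6 = {2, 4, 6, 9}  B7 = {3, 5, 6, 7}  B8 = {3, 6, 7, 11}
Tree: B1–B2, B2–B3, B3–B4, B1–B5, B3–B6, B5–B7, B7–B8

The largest bag has 4 vertices, giving width 3; this decomposition certifies tw(G) ≤ 3. On the other hand G contains the 4-clique {2, 4, 6, 9}. A clique must lie in a single bag of any decomposition, so no decomposition can have width below 3. Hence tw(G) = 3 exactly.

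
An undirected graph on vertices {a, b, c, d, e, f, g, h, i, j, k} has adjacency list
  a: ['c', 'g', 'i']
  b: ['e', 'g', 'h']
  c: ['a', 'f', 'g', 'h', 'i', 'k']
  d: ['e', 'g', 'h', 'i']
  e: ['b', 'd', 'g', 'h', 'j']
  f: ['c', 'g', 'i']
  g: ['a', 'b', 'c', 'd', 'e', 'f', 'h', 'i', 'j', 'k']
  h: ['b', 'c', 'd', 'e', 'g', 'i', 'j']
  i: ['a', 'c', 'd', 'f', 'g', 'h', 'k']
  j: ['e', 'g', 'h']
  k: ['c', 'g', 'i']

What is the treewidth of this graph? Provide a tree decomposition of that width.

Treewidth 3.
Bags: B1 = {d, g, h, i}  B2 = {c, g, h, i}  B3 = {c, g, i, k}  B4 = {c, f, g, i}  B5 = {d, e, g, h}  B6 = {b, e, g, h}  B7 = {a, c, g, i}  B8 = {e, g, h, j}
Tree: B1–B2, B2–B3, B2–B4, B1–B5, B5–B6, B3–B7, B6–B8

The largest bag has 4 vertices, giving width 3; this decomposition certifies tw(G) ≤ 3. For the lower bound, the 4 vertices {a, c, g, i} are pairwise adjacent, and any tree decomposition puts a clique entirely inside one bag — forcing width ≥ 3. The upper and lower bounds meet at 3, so that is the treewidth.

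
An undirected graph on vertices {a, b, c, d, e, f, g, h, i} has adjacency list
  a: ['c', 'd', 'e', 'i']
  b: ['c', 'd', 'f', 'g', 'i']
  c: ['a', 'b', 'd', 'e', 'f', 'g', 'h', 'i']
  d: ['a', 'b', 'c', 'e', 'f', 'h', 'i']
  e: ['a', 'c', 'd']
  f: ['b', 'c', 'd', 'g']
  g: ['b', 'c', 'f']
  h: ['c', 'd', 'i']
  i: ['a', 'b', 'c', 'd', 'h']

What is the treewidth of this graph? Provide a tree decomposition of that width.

Treewidth 3.
Bags: B1 = {b, c, f, g}  B2 = {b, c, d, f}  B3 = {b, c, d, i}  B4 = {c, d, h, i}  B5 = {a, c, d, i}  B6 = {a, c, d, e}
Tree: B1–B2, B2–B3, B3–B4, B4–B5, B5–B6

Each bag holds 4 vertices, so the decomposition has width 3, which upper-bounds the treewidth. On the other hand G contains the 4-clique {a, c, d, e}. A clique must lie in a single bag of any decomposition, so no decomposition can have width below 3. Hence tw(G) = 3 exactly.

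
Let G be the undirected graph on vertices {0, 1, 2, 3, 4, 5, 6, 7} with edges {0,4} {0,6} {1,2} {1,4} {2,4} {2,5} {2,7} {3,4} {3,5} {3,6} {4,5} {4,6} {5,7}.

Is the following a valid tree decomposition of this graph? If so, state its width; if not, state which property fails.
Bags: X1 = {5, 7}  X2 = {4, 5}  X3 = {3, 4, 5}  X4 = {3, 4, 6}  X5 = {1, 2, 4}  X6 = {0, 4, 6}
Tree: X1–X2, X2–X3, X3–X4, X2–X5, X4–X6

No — edge (7,2) lies in no bag.

A tree decomposition must satisfy three properties: every vertex lies in some bag; for every edge, both endpoints lie together in some bag; and for every vertex, the bags containing it form a connected subtree. Here edge (7,2) lies in no bag, so the decomposition is invalid.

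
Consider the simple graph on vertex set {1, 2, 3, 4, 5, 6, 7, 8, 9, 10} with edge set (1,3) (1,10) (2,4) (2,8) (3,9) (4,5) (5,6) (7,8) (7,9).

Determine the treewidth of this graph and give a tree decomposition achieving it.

Treewidth 1.
One optimal decomposition is:
Bags: B1 = {5, 6}  B2 = {4, 5}  B3 = {2, 4}  B4 = {2, 8}  B5 = {7, 8}  B6 = {7, 9}  B7 = {3, 9}  B8 = {1, 3}  B9 = {1, 10}
Tree: B1–B2, B2–B3, B3–B4, B4–B5, B5–B6, B6–B7, B7–B8, B8–B9

Every bag has size at most 2, so the width is 2 − 1 = 1 and tw(G) ≤ 1. Since G has at least one edge (e.g. 6–5), it is not an edgeless graph, so tw(G) ≥ 1. The upper and lower bounds meet at 1, so that is the treewidth.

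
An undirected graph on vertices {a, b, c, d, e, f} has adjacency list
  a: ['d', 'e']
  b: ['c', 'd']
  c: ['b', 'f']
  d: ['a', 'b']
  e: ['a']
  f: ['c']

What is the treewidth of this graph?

A width-1 tree decomposition is:
Bags: B1 = {a, e}  B2 = {a, d}  B3 = {b, d}  B4 = {b, c}  B5 = {c, f}
Tree: B1–B2, B2–B3, B3–B4, B4–B5
Every bag has size at most 2, so the width is 2 − 1 = 1 and tw(G) ≤ 1. Since G has at least one edge (e.g. e–a), it is not an edgeless graph, so tw(G) ≥ 1. Therefore the treewidth is 1.

1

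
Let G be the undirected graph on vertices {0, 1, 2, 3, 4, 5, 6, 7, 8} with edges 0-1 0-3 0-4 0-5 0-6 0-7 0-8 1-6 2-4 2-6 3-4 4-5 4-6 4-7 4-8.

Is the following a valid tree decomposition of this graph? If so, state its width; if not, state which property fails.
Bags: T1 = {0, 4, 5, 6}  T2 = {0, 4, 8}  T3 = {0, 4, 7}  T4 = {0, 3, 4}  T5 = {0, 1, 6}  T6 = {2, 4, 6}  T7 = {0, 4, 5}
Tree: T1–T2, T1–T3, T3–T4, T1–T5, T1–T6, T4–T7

No — bags containing vertex 5 are not connected in the tree.

A tree decomposition must satisfy three properties: every vertex lies in some bag; for every edge, both endpoints lie together in some bag; and for every vertex, the bags containing it form a connected subtree. Here bags containing vertex 5 are not connected in the tree, so the decomposition is invalid.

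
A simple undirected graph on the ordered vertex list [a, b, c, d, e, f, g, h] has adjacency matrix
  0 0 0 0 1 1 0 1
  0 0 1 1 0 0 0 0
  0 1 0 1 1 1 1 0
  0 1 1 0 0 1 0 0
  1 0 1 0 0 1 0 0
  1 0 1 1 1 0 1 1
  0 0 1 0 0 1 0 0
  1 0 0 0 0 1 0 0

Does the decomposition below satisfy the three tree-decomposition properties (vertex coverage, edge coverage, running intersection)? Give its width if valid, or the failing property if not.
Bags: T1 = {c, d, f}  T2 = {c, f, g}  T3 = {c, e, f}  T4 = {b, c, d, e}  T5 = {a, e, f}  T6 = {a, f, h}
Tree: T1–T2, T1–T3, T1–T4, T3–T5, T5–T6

No — bags containing vertex e are not connected in the tree.

A tree decomposition must satisfy three properties: every vertex lies in some bag; for every edge, both endpoints lie together in some bag; and for every vertex, the bags containing it form a connected subtree. Here bags containing vertex e are not connected in the tree, so the decomposition is invalid.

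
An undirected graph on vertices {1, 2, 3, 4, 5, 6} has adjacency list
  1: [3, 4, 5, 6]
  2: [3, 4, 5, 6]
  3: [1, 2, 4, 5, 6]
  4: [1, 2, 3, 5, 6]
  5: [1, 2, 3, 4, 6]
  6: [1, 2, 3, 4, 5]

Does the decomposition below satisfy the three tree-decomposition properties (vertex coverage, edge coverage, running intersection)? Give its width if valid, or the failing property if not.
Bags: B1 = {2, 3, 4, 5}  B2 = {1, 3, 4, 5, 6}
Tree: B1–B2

A tree decomposition must satisfy three properties: every vertex lies in some bag; for every edge, both endpoints lie together in some bag; and for every vertex, the bags containing it form a connected subtree. Here edge (6,2) lies in no bag, so the decomposition is invalid.

No — edge (6,2) lies in no bag.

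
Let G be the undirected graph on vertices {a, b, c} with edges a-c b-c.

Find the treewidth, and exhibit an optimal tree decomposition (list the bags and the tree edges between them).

Treewidth 1.
One optimal decomposition is:
Bags: B1 = {a, c}  B2 = {b, c}
Tree: B1–B2

Every bag has size at most 2, so the width is 2 − 1 = 1 and tw(G) ≤ 1. G has an edge, so its treewidth is at least 1. The upper and lower bounds meet at 1, so that is the treewidth.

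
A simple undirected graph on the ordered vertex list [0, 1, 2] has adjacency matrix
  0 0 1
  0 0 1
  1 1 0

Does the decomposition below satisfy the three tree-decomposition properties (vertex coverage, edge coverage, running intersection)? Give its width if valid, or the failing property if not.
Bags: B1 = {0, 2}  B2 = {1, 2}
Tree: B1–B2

Every vertex of G appears in some bag (union = {0, 1, 2}); every edge is covered by a bag; and for each vertex v the set of bags containing v is connected in the bag tree. The decomposition is therefore valid. The largest bag has 2 vertices, so the width is 1.

Yes; width 1.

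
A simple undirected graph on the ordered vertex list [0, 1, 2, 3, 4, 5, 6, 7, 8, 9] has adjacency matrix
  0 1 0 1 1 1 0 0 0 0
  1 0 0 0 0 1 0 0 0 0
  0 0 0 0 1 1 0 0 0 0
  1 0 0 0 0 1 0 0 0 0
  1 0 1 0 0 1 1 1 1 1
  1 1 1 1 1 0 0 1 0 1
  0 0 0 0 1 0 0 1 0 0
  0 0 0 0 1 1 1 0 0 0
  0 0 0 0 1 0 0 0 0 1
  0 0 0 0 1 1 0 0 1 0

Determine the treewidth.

2

A width-2 tree decomposition is:
Bags: B1 = {4, 5, 7}  B2 = {0, 4, 5}  B3 = {2, 4, 5}  B4 = {4, 5, 9}  B5 = {0, 3, 5}  B6 = {4, 8, 9}  B7 = {0, 1, 5}  B8 = {4, 6, 7}
Tree: B1–B2, B2–B3, B2–B4, B2–B5, B4–B6, B2–B7, B1–B8
Each bag holds 3 vertices, so the decomposition has width 2, which upper-bounds the treewidth. On the other hand G contains the 3-clique {0, 1, 5}. A clique must lie in a single bag of any decomposition, so no decomposition can have width below 2. The upper and lower bounds meet at 2, so that is the treewidth.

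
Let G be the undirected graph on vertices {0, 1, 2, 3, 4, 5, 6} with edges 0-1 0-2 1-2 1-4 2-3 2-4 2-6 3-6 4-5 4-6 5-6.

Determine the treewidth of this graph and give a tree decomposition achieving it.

The largest bag has 3 vertices, giving width 2; this decomposition certifies tw(G) ≤ 2. On the other hand G contains the 3-clique {0, 1, 2}. A clique must lie in a single bag of any decomposition, so no decomposition can have width below 2. Therefore the treewidth is 2.

Treewidth 2.
One such decomposition:
Bags: B1 = {2, 4, 6}  B2 = {1, 2, 4}  B3 = {0, 1, 2}  B4 = {2, 3, 6}  B5 = {4, 5, 6}
Tree: B1–B2, B2–B3, B1–B4, B1–B5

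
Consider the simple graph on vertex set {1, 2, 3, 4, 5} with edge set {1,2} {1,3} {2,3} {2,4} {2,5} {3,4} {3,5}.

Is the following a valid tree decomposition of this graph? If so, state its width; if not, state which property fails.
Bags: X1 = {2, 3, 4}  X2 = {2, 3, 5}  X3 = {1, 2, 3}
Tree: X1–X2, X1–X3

Yes; width 2.

Every vertex of G appears in some bag (union = {1, 2, 3, 4, 5}); every edge is covered by a bag; and for each vertex v the set of bags containing v is connected in the bag tree. The decomposition is therefore valid. The largest bag has 3 vertices, so the width is 2.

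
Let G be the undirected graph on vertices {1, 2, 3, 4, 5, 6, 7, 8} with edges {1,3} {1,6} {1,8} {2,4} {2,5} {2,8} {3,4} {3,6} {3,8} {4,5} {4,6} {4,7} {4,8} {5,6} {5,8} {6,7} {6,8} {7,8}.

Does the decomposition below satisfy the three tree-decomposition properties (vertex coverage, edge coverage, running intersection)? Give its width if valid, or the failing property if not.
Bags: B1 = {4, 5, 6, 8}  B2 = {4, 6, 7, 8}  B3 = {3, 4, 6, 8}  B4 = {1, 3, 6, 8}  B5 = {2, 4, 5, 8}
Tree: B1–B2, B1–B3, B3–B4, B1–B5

Yes; width 3.

Vertex coverage: the bags together contain {1, 2, 3, 4, 5, 6, 7, 8}, the full vertex set. Edge coverage: each edge of G has both endpoints in at least one bag. Running intersection: for every vertex, the bags containing it form a connected subtree. All three properties hold, so this is a valid tree decomposition of width max|bag| − 1 = 3, and hence tw(G) ≤ 3.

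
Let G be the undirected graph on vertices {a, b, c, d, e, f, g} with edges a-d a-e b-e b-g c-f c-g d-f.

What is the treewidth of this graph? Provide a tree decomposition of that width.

Treewidth 2.
One such decomposition:
Bags: B1 = {a, d, e}  B2 = {b, d, e}  B3 = {b, d, g}  B4 = {c, d, g}  B5 = {c, d, f}
Tree: B1–B2, B2–B3, B3–B4, B4–B5

The largest bag has 3 vertices, giving width 2; this decomposition certifies tw(G) ≤ 2. The edges d–a–e–b–g–c–f–d form a cycle, so G is not a tree and its treewidth is at least 2. Hence tw(G) = 2 exactly.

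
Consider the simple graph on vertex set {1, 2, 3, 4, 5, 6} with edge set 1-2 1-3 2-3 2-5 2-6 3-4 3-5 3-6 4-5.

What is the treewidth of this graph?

2

A width-2 tree decomposition is:
Bags: B1 = {3, 4, 5}  B2 = {2, 3, 5}  B3 = {2, 3, 6}  B4 = {1, 2, 3}
Tree: B1–B2, B2–B3, B2–B4
Each bag holds 3 vertices, so the decomposition has width 2, which upper-bounds the treewidth. Conversely, {1, 2, 3} is a clique of size 3, and the vertices of any clique must share a bag in every tree decomposition; so some bag has ≥ 3 vertices and tw(G) ≥ 2. Combining the bounds, tw(G) = 2.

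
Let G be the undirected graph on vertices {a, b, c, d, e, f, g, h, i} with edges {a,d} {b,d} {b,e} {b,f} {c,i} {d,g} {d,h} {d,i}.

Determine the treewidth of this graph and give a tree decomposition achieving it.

Treewidth 1.
Bags: B1 = {d, h}  B2 = {a, d}  B3 = {d, i}  B4 = {c, i}  B5 = {b, d}  B6 = {b, e}  B7 = {d, g}  B8 = {b, f}
Tree: B1–B2, B1–B3, B3–B4, B1–B5, B5–B6, B1–B7, B5–B8

Each bag holds 2 vertices, so the decomposition has width 1, which upper-bounds the treewidth. G has an edge, so its treewidth is at least 1. Therefore the treewidth is 1.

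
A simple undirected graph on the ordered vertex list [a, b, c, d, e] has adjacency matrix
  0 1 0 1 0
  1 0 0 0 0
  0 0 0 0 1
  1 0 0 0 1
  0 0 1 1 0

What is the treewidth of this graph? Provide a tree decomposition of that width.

Treewidth 1.
One optimal decomposition is:
Bags: B1 = {a, b}  B2 = {a, d}  B3 = {d, e}  B4 = {c, e}
Tree: B1–B2, B2–B3, B3–B4

The largest bag has 2 vertices, giving width 1; this decomposition certifies tw(G) ≤ 1. G has an edge, so its treewidth is at least 1. Combining the bounds, tw(G) = 1.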